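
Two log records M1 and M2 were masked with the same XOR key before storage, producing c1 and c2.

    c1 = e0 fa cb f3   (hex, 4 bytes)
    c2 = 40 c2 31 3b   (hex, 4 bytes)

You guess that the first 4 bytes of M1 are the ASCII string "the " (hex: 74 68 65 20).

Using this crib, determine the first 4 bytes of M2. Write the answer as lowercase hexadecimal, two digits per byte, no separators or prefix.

d4509fe8

First, c1 ⊕ c2 = (M1 ⊕ K) ⊕ (M2 ⊕ K) = M1 ⊕ M2, so the key drops out. Then M2 = (M1 ⊕ M2) ⊕ M1 over the first 4 bytes.
byte 0: (e0 ^ 40) ^ 74 = a0 ^ 74 = d4
byte 1: (fa ^ c2) ^ 68 = 38 ^ 68 = 50
byte 2: (cb ^ 31) ^ 65 = fa ^ 65 = 9f
byte 3: (f3 ^ 3b) ^ 20 = c8 ^ 20 = e8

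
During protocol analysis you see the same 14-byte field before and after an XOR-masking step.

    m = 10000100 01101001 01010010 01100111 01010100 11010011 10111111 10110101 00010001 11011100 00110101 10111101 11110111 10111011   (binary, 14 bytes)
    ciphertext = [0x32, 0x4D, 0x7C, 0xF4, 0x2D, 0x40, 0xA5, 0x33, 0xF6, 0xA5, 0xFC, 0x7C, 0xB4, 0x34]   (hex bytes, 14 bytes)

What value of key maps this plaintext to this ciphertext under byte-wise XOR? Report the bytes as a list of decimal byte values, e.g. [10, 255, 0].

[182, 36, 46, 147, 121, 147, 26, 134, 231, 121, 201, 193, 67, 143]

Since ciphertext = m ⊕ key, XORing both sides with m gives key = m ⊕ ciphertext.
byte 0: 84 XOR 32 = b6
byte 1: 69 XOR 4d = 24
byte 2: 52 XOR 7c = 2e
byte 3: 67 XOR f4 = 93
byte 4: 54 XOR 2d = 79
byte 5: d3 XOR 40 = 93
byte 6: bf XOR a5 = 1a
byte 7: b5 XOR 33 = 86
byte 8: 11 XOR f6 = e7
byte 9: dc XOR a5 = 79
byte 10: 35 XOR fc = c9
byte 11: bd XOR 7c = c1
byte 12: f7 XOR b4 = 43
byte 13: bb XOR 34 = 8f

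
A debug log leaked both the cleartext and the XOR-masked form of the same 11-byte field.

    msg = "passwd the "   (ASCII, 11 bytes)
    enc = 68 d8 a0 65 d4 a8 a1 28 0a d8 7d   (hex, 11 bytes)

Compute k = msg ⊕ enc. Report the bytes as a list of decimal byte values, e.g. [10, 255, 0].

Since enc = msg ⊕ k, XORing both sides with msg gives k = msg ⊕ enc.
byte 0: 112 ⊕ 104 =  24
byte 1:  97 ⊕ 216 = 185
byte 2: 115 ⊕ 160 = 211
byte 3: 115 ⊕ 101 =  22
byte 4: 119 ⊕ 212 = 163
byte 5: 100 ⊕ 168 = 204
byte 6:  32 ⊕ 161 = 129
byte 7: 116 ⊕  40 =  92
byte 8: 104 ⊕  10 =  98
byte 9: 101 ⊕ 216 = 189
byte 10:  32 ⊕ 125 =  93

[24, 185, 211, 22, 163, 204, 129, 92, 98, 189, 93]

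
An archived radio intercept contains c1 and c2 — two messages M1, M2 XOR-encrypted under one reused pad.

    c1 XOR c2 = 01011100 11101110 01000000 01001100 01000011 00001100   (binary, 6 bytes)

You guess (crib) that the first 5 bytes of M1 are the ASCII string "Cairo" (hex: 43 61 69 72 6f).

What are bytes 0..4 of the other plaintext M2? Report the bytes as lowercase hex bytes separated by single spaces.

1f 8f 29 3e 2c

Since c1 ⊕ c2 = M1 ⊕ M2, XORing with the guessed M1 bytes yields the corresponding M2 bytes: M2 = (c1 ⊕ c2) ⊕ M1.
5c ^ 43 = 1f
ee ^ 61 = 8f
40 ^ 69 = 29
4c ^ 72 = 3e
43 ^ 6f = 2c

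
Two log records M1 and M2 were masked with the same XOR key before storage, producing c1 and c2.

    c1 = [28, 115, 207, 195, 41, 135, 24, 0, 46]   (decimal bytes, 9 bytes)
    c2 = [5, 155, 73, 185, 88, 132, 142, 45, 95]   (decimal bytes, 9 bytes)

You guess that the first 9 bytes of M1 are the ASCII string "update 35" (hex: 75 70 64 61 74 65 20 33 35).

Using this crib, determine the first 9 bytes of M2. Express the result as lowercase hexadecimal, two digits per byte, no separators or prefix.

First, c1 ⊕ c2 = (M1 ⊕ K) ⊕ (M2 ⊕ K) = M1 ⊕ M2, so the key drops out. Then M2 = (M1 ⊕ M2) ⊕ M1 over the first 9 bytes.
byte 0: (1c ^ 05) ^ 75 = 19 ^ 75 = 6c
byte 1: (73 ^ 9b) ^ 70 = e8 ^ 70 = 98
byte 2: (cf ^ 49) ^ 64 = 86 ^ 64 = e2
byte 3: (c3 ^ b9) ^ 61 = 7a ^ 61 = 1b
byte 4: (29 ^ 58) ^ 74 = 71 ^ 74 = 05
byte 5: (87 ^ 84) ^ 65 = 03 ^ 65 = 66
byte 6: (18 ^ 8e) ^ 20 = 96 ^ 20 = b6
byte 7: (00 ^ 2d) ^ 33 = 2d ^ 33 = 1e
byte 8: (2e ^ 5f) ^ 35 = 71 ^ 35 = 44

6c98e21b0566b61e44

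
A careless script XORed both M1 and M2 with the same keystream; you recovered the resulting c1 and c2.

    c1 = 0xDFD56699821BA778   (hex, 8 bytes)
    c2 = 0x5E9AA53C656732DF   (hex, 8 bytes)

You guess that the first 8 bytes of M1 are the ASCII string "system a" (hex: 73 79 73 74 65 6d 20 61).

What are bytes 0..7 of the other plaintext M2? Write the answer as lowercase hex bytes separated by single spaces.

f2 36 b0 d1 82 11 b5 c6

First, c1 ⊕ c2 = (M1 ⊕ K) ⊕ (M2 ⊕ K) = M1 ⊕ M2, so the key drops out. Then M2 = (M1 ⊕ M2) ⊕ M1 over the first 8 bytes.
byte 0: (df ⊕ 5e) ⊕ 73 = 81 ⊕ 73 = f2
byte 1: (d5 ⊕ 9a) ⊕ 79 = 4f ⊕ 79 = 36
byte 2: (66 ⊕ a5) ⊕ 73 = c3 ⊕ 73 = b0
byte 3: (99 ⊕ 3c) ⊕ 74 = a5 ⊕ 74 = d1
byte 4: (82 ⊕ 65) ⊕ 65 = e7 ⊕ 65 = 82
byte 5: (1b ⊕ 67) ⊕ 6d = 7c ⊕ 6d = 11
byte 6: (a7 ⊕ 32) ⊕ 20 = 95 ⊕ 20 = b5
byte 7: (78 ⊕ df) ⊕ 61 = a7 ⊕ 61 = c6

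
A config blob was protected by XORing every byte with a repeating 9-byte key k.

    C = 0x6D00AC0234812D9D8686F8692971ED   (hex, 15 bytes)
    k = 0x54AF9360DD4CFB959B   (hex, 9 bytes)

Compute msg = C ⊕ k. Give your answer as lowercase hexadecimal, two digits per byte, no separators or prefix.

39af3f62e9cdd6081dd257fa49aca1

The 9-byte key repeats, so the effective keystream is 54 af 93 60 dd 4c fb 95 9b 54 af 93 60 dd 4c.
byte 0: 6d ⊕ 54 = 39
byte 1: 00 ⊕ af = af
byte 2: ac ⊕ 93 = 3f
byte 3: 02 ⊕ 60 = 62
byte 4: 34 ⊕ dd = e9
byte 5: 81 ⊕ 4c = cd
byte 6: 2d ⊕ fb = d6
byte 7: 9d ⊕ 95 = 08
byte 8: 86 ⊕ 9b = 1d
byte 9: 86 ⊕ 54 = d2
byte 10: f8 ⊕ af = 57
byte 11: 69 ⊕ 93 = fa
byte 12: 29 ⊕ 60 = 49
byte 13: 71 ⊕ dd = ac
byte 14: ed ⊕ 4c = a1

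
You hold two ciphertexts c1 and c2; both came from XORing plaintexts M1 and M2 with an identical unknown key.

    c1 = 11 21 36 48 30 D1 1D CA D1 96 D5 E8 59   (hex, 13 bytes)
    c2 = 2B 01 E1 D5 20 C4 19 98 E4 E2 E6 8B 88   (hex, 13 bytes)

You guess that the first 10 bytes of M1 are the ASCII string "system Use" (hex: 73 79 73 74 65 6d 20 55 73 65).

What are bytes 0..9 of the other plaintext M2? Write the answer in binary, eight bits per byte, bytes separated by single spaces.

01001001 01011001 10100100 11101001 01110101 01111000 00100100 00000111 01000110 00010001

First, c1 ⊕ c2 = (M1 ⊕ K) ⊕ (M2 ⊕ K) = M1 ⊕ M2, so the key drops out. Then M2 = (M1 ⊕ M2) ⊕ M1 over the first 10 bytes.
byte 0: (11 XOR 2b) XOR 73 = 3a XOR 73 = 49
byte 1: (21 XOR 01) XOR 79 = 20 XOR 79 = 59
byte 2: (36 XOR e1) XOR 73 = d7 XOR 73 = a4
byte 3: (48 XOR d5) XOR 74 = 9d XOR 74 = e9
byte 4: (30 XOR 20) XOR 65 = 10 XOR 65 = 75
byte 5: (d1 XOR c4) XOR 6d = 15 XOR 6d = 78
byte 6: (1d XOR 19) XOR 20 = 04 XOR 20 = 24
byte 7: (ca XOR 98) XOR 55 = 52 XOR 55 = 07
byte 8: (d1 XOR e4) XOR 73 = 35 XOR 73 = 46
byte 9: (96 XOR e2) XOR 65 = 74 XOR 65 = 11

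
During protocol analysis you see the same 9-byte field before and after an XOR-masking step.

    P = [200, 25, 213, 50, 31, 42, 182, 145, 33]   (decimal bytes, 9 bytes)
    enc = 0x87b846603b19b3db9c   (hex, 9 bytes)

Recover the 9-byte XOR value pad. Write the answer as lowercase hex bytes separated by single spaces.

Since enc = P ⊕ pad, XORing both sides with P gives pad = P ⊕ enc.
byte 0: c8 ^ 87 = 4f
byte 1: 19 ^ b8 = a1
byte 2: d5 ^ 46 = 93
byte 3: 32 ^ 60 = 52
byte 4: 1f ^ 3b = 24
byte 5: 2a ^ 19 = 33
byte 6: b6 ^ b3 = 05
byte 7: 91 ^ db = 4a
byte 8: 21 ^ 9c = bd

4f a1 93 52 24 33 05 4a bd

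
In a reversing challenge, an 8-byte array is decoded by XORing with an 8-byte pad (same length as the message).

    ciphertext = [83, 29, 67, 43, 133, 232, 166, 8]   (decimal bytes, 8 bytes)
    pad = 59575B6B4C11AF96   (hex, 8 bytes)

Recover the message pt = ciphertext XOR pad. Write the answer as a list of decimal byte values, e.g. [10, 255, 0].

[10, 74, 24, 64, 201, 249, 9, 158]

XOR is its own inverse, so applying the key byte-wise gives the result directly.
byte 0: 01010011 ⊕ 01011001 = 00001010
byte 1: 00011101 ⊕ 01010111 = 01001010
byte 2: 01000011 ⊕ 01011011 = 00011000
byte 3: 00101011 ⊕ 01101011 = 01000000
byte 4: 10000101 ⊕ 01001100 = 11001001
byte 5: 11101000 ⊕ 00010001 = 11111001
byte 6: 10100110 ⊕ 10101111 = 00001001
byte 7: 00001000 ⊕ 10010110 = 10011110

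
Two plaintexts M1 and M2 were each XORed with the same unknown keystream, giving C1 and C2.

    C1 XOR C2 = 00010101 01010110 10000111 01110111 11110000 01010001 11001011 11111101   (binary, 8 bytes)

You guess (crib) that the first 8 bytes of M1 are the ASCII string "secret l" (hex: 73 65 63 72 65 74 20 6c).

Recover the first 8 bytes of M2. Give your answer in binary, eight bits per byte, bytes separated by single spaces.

01100110 00110011 11100100 00000101 10010101 00100101 11101011 10010001

Since C1 ⊕ C2 = M1 ⊕ M2, XORing with the guessed M1 bytes yields the corresponding M2 bytes: M2 = (C1 ⊕ C2) ⊕ M1.
15 xor 73 = 66
56 xor 65 = 33
87 xor 63 = e4
77 xor 72 = 05
f0 xor 65 = 95
51 xor 74 = 25
cb xor 20 = eb
fd xor 6c = 91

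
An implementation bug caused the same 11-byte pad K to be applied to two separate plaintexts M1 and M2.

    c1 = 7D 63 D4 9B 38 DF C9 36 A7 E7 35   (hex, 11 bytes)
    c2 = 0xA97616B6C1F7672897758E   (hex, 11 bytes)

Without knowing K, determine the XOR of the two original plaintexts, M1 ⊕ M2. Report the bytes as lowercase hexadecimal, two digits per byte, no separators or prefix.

c1 ⊕ c2 = (M1 ⊕ K) ⊕ (M2 ⊕ K) = M1 ⊕ M2 — the shared key cancels under XOR.
7d ⊕ a9 = d4
63 ⊕ 76 = 15
d4 ⊕ 16 = c2
9b ⊕ b6 = 2d
38 ⊕ c1 = f9
df ⊕ f7 = 28
c9 ⊕ 67 = ae
36 ⊕ 28 = 1e
a7 ⊕ 97 = 30
e7 ⊕ 75 = 92
35 ⊕ 8e = bb

d415c22df928ae1e3092bb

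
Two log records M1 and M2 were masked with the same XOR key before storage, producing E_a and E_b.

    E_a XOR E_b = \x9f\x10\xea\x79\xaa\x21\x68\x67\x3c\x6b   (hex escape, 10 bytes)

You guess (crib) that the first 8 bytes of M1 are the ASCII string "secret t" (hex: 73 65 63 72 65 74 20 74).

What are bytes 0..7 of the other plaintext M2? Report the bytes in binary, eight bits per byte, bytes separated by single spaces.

11101100 01110101 10001001 00001011 11001111 01010101 01001000 00010011

Since E_a ⊕ E_b = M1 ⊕ M2, XORing with the guessed M1 bytes yields the corresponding M2 bytes: M2 = (E_a ⊕ E_b) ⊕ M1.
10011111 ^ 01110011 = 11101100
00010000 ^ 01100101 = 01110101
11101010 ^ 01100011 = 10001001
01111001 ^ 01110010 = 00001011
10101010 ^ 01100101 = 11001111
00100001 ^ 01110100 = 01010101
01101000 ^ 00100000 = 01001000
01100111 ^ 01110100 = 00010011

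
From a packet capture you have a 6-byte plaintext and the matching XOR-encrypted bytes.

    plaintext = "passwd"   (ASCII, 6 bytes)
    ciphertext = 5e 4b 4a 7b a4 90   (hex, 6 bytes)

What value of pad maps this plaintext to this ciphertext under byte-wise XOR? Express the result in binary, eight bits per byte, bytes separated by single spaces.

Since ciphertext = plaintext ⊕ pad, XORing both sides with plaintext gives pad = plaintext ⊕ ciphertext.
byte 0: 70 ⊕ 5e = 2e
byte 1: 61 ⊕ 4b = 2a
byte 2: 73 ⊕ 4a = 39
byte 3: 73 ⊕ 7b = 08
byte 4: 77 ⊕ a4 = d3
byte 5: 64 ⊕ 90 = f4

00101110 00101010 00111001 00001000 11010011 11110100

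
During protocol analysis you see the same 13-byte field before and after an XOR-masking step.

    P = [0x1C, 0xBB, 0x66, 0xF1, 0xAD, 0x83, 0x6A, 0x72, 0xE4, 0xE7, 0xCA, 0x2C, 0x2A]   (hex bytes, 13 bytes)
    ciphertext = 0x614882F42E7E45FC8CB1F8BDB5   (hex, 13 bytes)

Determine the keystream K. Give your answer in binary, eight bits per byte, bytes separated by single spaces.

01111101 11110011 11100100 00000101 10000011 11111101 00101111 10001110 01101000 01010110 00110010 10010001 10011111

Since ciphertext = P ⊕ K, XORing both sides with P gives K = P ⊕ ciphertext.
1c xor 61 = 7d
bb xor 48 = f3
66 xor 82 = e4
f1 xor f4 = 05
ad xor 2e = 83
83 xor 7e = fd
6a xor 45 = 2f
72 xor fc = 8e
e4 xor 8c = 68
e7 xor b1 = 56
ca xor f8 = 32
2c xor bd = 91
2a xor b5 = 9f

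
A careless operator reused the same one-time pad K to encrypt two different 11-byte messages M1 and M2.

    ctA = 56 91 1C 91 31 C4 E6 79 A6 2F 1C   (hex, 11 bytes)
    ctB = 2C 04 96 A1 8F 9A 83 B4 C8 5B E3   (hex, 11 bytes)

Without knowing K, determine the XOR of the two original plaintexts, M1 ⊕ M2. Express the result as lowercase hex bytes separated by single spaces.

7a 95 8a 30 be 5e 65 cd 6e 74 ff

ctA ⊕ ctB = (M1 ⊕ K) ⊕ (M2 ⊕ K) = M1 ⊕ M2 — the shared key cancels under XOR.
byte 0:  86 XOR  44 = 122
byte 1: 145 XOR   4 = 149
byte 2:  28 XOR 150 = 138
byte 3: 145 XOR 161 =  48
byte 4:  49 XOR 143 = 190
byte 5: 196 XOR 154 =  94
byte 6: 230 XOR 131 = 101
byte 7: 121 XOR 180 = 205
byte 8: 166 XOR 200 = 110
byte 9:  47 XOR  91 = 116
byte 10:  28 XOR 227 = 255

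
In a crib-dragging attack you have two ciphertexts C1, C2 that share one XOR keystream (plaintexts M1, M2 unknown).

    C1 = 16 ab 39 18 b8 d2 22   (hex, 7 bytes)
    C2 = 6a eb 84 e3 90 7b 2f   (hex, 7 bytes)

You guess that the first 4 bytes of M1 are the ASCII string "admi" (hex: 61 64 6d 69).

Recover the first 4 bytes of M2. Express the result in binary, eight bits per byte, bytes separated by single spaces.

00011101 00100100 11010000 10010010

First, C1 ⊕ C2 = (M1 ⊕ K) ⊕ (M2 ⊕ K) = M1 ⊕ M2, so the key drops out. Then M2 = (M1 ⊕ M2) ⊕ M1 over the first 4 bytes.
byte 0: (16 ⊕ 6a) ⊕ 61 = 7c ⊕ 61 = 1d
byte 1: (ab ⊕ eb) ⊕ 64 = 40 ⊕ 64 = 24
byte 2: (39 ⊕ 84) ⊕ 6d = bd ⊕ 6d = d0
byte 3: (18 ⊕ e3) ⊕ 69 = fb ⊕ 69 = 92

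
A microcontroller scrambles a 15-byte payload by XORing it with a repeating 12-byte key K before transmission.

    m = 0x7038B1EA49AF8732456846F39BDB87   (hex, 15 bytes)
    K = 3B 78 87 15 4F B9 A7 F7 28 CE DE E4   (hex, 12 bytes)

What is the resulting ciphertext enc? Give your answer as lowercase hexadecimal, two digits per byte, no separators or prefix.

The 12-byte key repeats, so the effective keystream is 3b 78 87 15 4f b9 a7 f7 28 ce de e4 3b 78 87.
byte 0: 112 ^  59 =  75
byte 1:  56 ^ 120 =  64
byte 2: 177 ^ 135 =  54
byte 3: 234 ^  21 = 255
byte 4:  73 ^  79 =   6
byte 5: 175 ^ 185 =  22
byte 6: 135 ^ 167 =  32
byte 7:  50 ^ 247 = 197
byte 8:  69 ^  40 = 109
byte 9: 104 ^ 206 = 166
byte 10:  70 ^ 222 = 152
byte 11: 243 ^ 228 =  23
byte 12: 155 ^  59 = 160
byte 13: 219 ^ 120 = 163
byte 14: 135 ^ 135 =   0

4b4036ff061620c56da69817a0a300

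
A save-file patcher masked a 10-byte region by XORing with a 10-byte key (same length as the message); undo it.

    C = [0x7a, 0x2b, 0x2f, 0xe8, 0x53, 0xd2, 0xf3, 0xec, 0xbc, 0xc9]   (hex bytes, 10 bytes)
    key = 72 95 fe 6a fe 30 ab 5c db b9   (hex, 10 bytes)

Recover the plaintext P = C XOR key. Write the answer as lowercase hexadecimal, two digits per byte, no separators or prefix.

08bed182ade258b06770

XOR is its own inverse, so applying the key byte-wise gives the result directly.
01111010 ⊕ 01110010 = 00001000
00101011 ⊕ 10010101 = 10111110
00101111 ⊕ 11111110 = 11010001
11101000 ⊕ 01101010 = 10000010
01010011 ⊕ 11111110 = 10101101
11010010 ⊕ 00110000 = 11100010
11110011 ⊕ 10101011 = 01011000
11101100 ⊕ 01011100 = 10110000
10111100 ⊕ 11011011 = 01100111
11001001 ⊕ 10111001 = 01110000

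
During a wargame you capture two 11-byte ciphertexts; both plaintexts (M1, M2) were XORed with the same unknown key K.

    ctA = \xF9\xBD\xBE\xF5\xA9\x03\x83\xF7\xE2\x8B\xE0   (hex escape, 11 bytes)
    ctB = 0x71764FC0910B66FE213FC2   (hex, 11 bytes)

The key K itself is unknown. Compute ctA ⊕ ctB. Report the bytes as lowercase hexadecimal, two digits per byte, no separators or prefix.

88cbf1353808e509c3b422

ctA ⊕ ctB = (M1 ⊕ K) ⊕ (M2 ⊕ K) = M1 ⊕ M2 — the shared key cancels under XOR.
byte 0: f9 ⊕ 71 = 88
byte 1: bd ⊕ 76 = cb
byte 2: be ⊕ 4f = f1
byte 3: f5 ⊕ c0 = 35
byte 4: a9 ⊕ 91 = 38
byte 5: 03 ⊕ 0b = 08
byte 6: 83 ⊕ 66 = e5
byte 7: f7 ⊕ fe = 09
byte 8: e2 ⊕ 21 = c3
byte 9: 8b ⊕ 3f = b4
byte 10: e0 ⊕ c2 = 22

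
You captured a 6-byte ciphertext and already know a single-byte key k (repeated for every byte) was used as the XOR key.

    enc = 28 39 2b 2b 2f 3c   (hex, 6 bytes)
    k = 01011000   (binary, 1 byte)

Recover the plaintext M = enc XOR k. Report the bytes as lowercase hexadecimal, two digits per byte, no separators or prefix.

The 1-byte key repeats, so the effective keystream is 58 58 58 58 58 58.
byte 0:  40 xor  88 = 112
byte 1:  57 xor  88 =  97
byte 2:  43 xor  88 = 115
byte 3:  43 xor  88 = 115
byte 4:  47 xor  88 = 119
byte 5:  60 xor  88 = 100

706173737764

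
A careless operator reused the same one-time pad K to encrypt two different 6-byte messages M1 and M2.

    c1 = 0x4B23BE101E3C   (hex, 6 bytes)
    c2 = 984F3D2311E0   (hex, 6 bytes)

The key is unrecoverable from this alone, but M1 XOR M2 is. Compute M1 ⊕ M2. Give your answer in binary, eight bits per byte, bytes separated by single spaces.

11010011 01101100 10000011 00110011 00001111 11011100

c1 ⊕ c2 = (M1 ⊕ K) ⊕ (M2 ⊕ K) = M1 ⊕ M2 — the shared key cancels under XOR.
byte 0: 4b xor 98 = d3
byte 1: 23 xor 4f = 6c
byte 2: be xor 3d = 83
byte 3: 10 xor 23 = 33
byte 4: 1e xor 11 = 0f
byte 5: 3c xor e0 = dc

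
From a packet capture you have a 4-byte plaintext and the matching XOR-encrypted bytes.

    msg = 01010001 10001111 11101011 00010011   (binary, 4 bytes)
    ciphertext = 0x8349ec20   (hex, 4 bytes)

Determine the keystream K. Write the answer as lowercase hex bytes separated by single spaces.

d2 c6 07 33

Since ciphertext = msg ⊕ K, XORing both sides with msg gives K = msg ⊕ ciphertext.
 81 ⊕ 131 = 210
143 ⊕  73 = 198
235 ⊕ 236 =   7
 19 ⊕  32 =  51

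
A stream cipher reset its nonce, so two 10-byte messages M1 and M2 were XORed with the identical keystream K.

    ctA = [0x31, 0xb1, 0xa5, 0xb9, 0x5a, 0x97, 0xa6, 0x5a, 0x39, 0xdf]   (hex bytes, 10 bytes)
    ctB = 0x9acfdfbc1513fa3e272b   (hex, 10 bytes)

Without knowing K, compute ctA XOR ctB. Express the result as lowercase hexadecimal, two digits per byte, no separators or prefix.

ctA ⊕ ctB = (M1 ⊕ K) ⊕ (M2 ⊕ K) = M1 ⊕ M2 — the shared key cancels under XOR.
 49 ^ 154 = 171
177 ^ 207 = 126
165 ^ 223 = 122
185 ^ 188 =   5
 90 ^  21 =  79
151 ^  19 = 132
166 ^ 250 =  92
 90 ^  62 = 100
 57 ^  39 =  30
223 ^  43 = 244

ab7e7a054f845c641ef4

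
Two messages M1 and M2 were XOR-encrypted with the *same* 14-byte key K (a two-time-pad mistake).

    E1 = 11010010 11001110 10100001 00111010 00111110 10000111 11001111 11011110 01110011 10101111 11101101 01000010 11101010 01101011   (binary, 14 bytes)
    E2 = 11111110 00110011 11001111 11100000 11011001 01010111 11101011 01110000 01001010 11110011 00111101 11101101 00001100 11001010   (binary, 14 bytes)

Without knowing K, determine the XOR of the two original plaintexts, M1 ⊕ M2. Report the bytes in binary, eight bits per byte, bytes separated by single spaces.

00101100 11111101 01101110 11011010 11100111 11010000 00100100 10101110 00111001 01011100 11010000 10101111 11100110 10100001

E1 ⊕ E2 = (M1 ⊕ K) ⊕ (M2 ⊕ K) = M1 ⊕ M2 — the shared key cancels under XOR.
byte 0: d2 xor fe = 2c
byte 1: ce xor 33 = fd
byte 2: a1 xor cf = 6e
byte 3: 3a xor e0 = da
byte 4: 3e xor d9 = e7
byte 5: 87 xor 57 = d0
byte 6: cf xor eb = 24
byte 7: de xor 70 = ae
byte 8: 73 xor 4a = 39
byte 9: af xor f3 = 5c
byte 10: ed xor 3d = d0
byte 11: 42 xor ed = af
byte 12: ea xor 0c = e6
byte 13: 6b xor ca = a1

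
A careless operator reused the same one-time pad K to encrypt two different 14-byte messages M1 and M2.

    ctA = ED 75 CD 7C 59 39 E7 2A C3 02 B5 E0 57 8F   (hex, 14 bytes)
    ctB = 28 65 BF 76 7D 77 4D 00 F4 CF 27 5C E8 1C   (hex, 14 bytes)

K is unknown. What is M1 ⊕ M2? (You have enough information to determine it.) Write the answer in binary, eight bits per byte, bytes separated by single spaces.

11000101 00010000 01110010 00001010 00100100 01001110 10101010 00101010 00110111 11001101 10010010 10111100 10111111 10010011

ctA ⊕ ctB = (M1 ⊕ K) ⊕ (M2 ⊕ K) = M1 ⊕ M2 — the shared key cancels under XOR.
byte 0: 237 ⊕  40 = 197
byte 1: 117 ⊕ 101 =  16
byte 2: 205 ⊕ 191 = 114
byte 3: 124 ⊕ 118 =  10
byte 4:  89 ⊕ 125 =  36
byte 5:  57 ⊕ 119 =  78
byte 6: 231 ⊕  77 = 170
byte 7:  42 ⊕   0 =  42
byte 8: 195 ⊕ 244 =  55
byte 9:   2 ⊕ 207 = 205
byte 10: 181 ⊕  39 = 146
byte 11: 224 ⊕  92 = 188
byte 12:  87 ⊕ 232 = 191
byte 13: 143 ⊕  28 = 147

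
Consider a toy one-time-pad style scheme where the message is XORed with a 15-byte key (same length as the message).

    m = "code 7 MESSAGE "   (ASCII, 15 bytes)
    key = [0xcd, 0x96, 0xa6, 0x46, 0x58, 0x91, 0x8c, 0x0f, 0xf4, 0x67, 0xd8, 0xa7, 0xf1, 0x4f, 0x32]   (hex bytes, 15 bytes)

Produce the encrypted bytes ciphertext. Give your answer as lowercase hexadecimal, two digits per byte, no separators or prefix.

XOR is its own inverse, so applying the key byte-wise gives the result directly.
63 XOR cd = ae
6f XOR 96 = f9
64 XOR a6 = c2
65 XOR 46 = 23
20 XOR 58 = 78
37 XOR 91 = a6
20 XOR 8c = ac
4d XOR 0f = 42
45 XOR f4 = b1
53 XOR 67 = 34
53 XOR d8 = 8b
41 XOR a7 = e6
47 XOR f1 = b6
45 XOR 4f = 0a
20 XOR 32 = 12

aef9c22378a6ac42b1348be6b60a12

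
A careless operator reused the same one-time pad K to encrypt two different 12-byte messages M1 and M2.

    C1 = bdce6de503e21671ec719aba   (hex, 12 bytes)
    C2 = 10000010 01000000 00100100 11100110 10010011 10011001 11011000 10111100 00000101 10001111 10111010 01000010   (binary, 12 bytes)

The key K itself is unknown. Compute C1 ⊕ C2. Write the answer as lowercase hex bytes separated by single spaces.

3f 8e 49 03 90 7b ce cd e9 fe 20 f8

C1 ⊕ C2 = (M1 ⊕ K) ⊕ (M2 ⊕ K) = M1 ⊕ M2 — the shared key cancels under XOR.
byte 0: bd XOR 82 = 3f
byte 1: ce XOR 40 = 8e
byte 2: 6d XOR 24 = 49
byte 3: e5 XOR e6 = 03
byte 4: 03 XOR 93 = 90
byte 5: e2 XOR 99 = 7b
byte 6: 16 XOR d8 = ce
byte 7: 71 XOR bc = cd
byte 8: ec XOR 05 = e9
byte 9: 71 XOR 8f = fe
byte 10: 9a XOR ba = 20
byte 11: ba XOR 42 = f8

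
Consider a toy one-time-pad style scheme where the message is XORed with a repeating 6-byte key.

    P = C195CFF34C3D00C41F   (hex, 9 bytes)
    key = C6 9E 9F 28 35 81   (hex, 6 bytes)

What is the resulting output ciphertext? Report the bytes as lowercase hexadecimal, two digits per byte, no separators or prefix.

070b50db79bcc65a80

The 6-byte key repeats, so the effective keystream is c6 9e 9f 28 35 81 c6 9e 9f.
byte 0: c1 ⊕ c6 = 07
byte 1: 95 ⊕ 9e = 0b
byte 2: cf ⊕ 9f = 50
byte 3: f3 ⊕ 28 = db
byte 4: 4c ⊕ 35 = 79
byte 5: 3d ⊕ 81 = bc
byte 6: 00 ⊕ c6 = c6
byte 7: c4 ⊕ 9e = 5a
byte 8: 1f ⊕ 9f = 80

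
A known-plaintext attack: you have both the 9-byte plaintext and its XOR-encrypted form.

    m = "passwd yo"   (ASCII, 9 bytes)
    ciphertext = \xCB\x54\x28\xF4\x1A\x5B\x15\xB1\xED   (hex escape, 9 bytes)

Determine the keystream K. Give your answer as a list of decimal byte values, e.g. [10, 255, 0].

[187, 53, 91, 135, 109, 63, 53, 200, 130]

Since ciphertext = m ⊕ K, XORing both sides with m gives K = m ⊕ ciphertext.
byte 0: 112 xor 203 = 187
byte 1:  97 xor  84 =  53
byte 2: 115 xor  40 =  91
byte 3: 115 xor 244 = 135
byte 4: 119 xor  26 = 109
byte 5: 100 xor  91 =  63
byte 6:  32 xor  21 =  53
byte 7: 121 xor 177 = 200
byte 8: 111 xor 237 = 130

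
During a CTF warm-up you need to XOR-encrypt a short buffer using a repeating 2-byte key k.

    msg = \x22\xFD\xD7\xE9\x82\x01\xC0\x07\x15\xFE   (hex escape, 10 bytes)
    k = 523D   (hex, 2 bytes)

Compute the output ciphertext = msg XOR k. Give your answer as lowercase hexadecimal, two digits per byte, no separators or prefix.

The 2-byte key repeats, so the effective keystream is 52 3d 52 3d 52 3d 52 3d 52 3d.
byte 0:  34 ⊕  82 = 112
byte 1: 253 ⊕  61 = 192
byte 2: 215 ⊕  82 = 133
byte 3: 233 ⊕  61 = 212
byte 4: 130 ⊕  82 = 208
byte 5:   1 ⊕  61 =  60
byte 6: 192 ⊕  82 = 146
byte 7:   7 ⊕  61 =  58
byte 8:  21 ⊕  82 =  71
byte 9: 254 ⊕  61 = 195

70c085d4d03c923a47c3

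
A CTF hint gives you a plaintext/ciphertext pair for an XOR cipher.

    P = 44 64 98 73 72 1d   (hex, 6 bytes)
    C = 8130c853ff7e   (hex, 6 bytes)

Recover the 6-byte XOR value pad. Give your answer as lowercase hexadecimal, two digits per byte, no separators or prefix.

c55450208d63

Since C = P ⊕ pad, XORing both sides with P gives pad = P ⊕ C.
44 xor 81 = c5
64 xor 30 = 54
98 xor c8 = 50
73 xor 53 = 20
72 xor ff = 8d
1d xor 7e = 63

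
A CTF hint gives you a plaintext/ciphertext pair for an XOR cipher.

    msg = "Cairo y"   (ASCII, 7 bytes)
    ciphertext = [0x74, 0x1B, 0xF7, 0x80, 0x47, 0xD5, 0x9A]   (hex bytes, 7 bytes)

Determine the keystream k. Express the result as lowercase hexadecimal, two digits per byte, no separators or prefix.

Since ciphertext = msg ⊕ k, XORing both sides with msg gives k = msg ⊕ ciphertext.
byte 0: 43 ⊕ 74 = 37
byte 1: 61 ⊕ 1b = 7a
byte 2: 69 ⊕ f7 = 9e
byte 3: 72 ⊕ 80 = f2
byte 4: 6f ⊕ 47 = 28
byte 5: 20 ⊕ d5 = f5
byte 6: 79 ⊕ 9a = e3

377a9ef228f5e3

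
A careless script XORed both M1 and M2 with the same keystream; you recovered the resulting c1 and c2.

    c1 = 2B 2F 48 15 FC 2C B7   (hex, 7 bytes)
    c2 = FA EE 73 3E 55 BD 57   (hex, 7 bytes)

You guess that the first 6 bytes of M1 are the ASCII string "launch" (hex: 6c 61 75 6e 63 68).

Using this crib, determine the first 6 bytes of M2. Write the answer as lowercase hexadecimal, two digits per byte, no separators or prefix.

bda04e45caf9

First, c1 ⊕ c2 = (M1 ⊕ K) ⊕ (M2 ⊕ K) = M1 ⊕ M2, so the key drops out. Then M2 = (M1 ⊕ M2) ⊕ M1 over the first 6 bytes.
byte 0: (2b XOR fa) XOR 6c = d1 XOR 6c = bd
byte 1: (2f XOR ee) XOR 61 = c1 XOR 61 = a0
byte 2: (48 XOR 73) XOR 75 = 3b XOR 75 = 4e
byte 3: (15 XOR 3e) XOR 6e = 2b XOR 6e = 45
byte 4: (fc XOR 55) XOR 63 = a9 XOR 63 = ca
byte 5: (2c XOR bd) XOR 68 = 91 XOR 68 = f9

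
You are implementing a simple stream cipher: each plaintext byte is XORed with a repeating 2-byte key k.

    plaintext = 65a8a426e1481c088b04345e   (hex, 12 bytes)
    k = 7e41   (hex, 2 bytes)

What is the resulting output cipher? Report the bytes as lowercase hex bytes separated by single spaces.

The 2-byte key repeats, so the effective keystream is 7e 41 7e 41 7e 41 7e 41 7e 41 7e 41.
byte 0: 101 ^ 126 =  27
byte 1: 168 ^  65 = 233
byte 2: 164 ^ 126 = 218
byte 3:  38 ^  65 = 103
byte 4: 225 ^ 126 = 159
byte 5:  72 ^  65 =   9
byte 6:  28 ^ 126 =  98
byte 7:   8 ^  65 =  73
byte 8: 139 ^ 126 = 245
byte 9:   4 ^  65 =  69
byte 10:  52 ^ 126 =  74
byte 11:  94 ^  65 =  31

1b e9 da 67 9f 09 62 49 f5 45 4a 1f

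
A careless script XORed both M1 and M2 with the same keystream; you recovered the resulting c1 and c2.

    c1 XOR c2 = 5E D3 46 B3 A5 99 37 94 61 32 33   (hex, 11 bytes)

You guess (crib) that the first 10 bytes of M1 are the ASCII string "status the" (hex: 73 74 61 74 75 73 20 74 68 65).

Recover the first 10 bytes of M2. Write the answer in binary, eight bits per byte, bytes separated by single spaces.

00101101 10100111 00100111 11000111 11010000 11101010 00010111 11100000 00001001 01010111

Since c1 ⊕ c2 = M1 ⊕ M2, XORing with the guessed M1 bytes yields the corresponding M2 bytes: M2 = (c1 ⊕ c2) ⊕ M1.
5e XOR 73 = 2d
d3 XOR 74 = a7
46 XOR 61 = 27
b3 XOR 74 = c7
a5 XOR 75 = d0
99 XOR 73 = ea
37 XOR 20 = 17
94 XOR 74 = e0
61 XOR 68 = 09
32 XOR 65 = 57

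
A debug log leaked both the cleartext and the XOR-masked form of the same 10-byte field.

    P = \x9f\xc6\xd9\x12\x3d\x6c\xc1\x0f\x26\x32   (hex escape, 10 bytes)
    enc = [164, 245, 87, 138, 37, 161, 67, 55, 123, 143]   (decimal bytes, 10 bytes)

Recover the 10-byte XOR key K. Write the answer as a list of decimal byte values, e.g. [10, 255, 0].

[59, 51, 142, 152, 24, 205, 130, 56, 93, 189]

Since enc = P ⊕ K, XORing both sides with P gives K = P ⊕ enc.
9f ^ a4 = 3b
c6 ^ f5 = 33
d9 ^ 57 = 8e
12 ^ 8a = 98
3d ^ 25 = 18
6c ^ a1 = cd
c1 ^ 43 = 82
0f ^ 37 = 38
26 ^ 7b = 5d
32 ^ 8f = bd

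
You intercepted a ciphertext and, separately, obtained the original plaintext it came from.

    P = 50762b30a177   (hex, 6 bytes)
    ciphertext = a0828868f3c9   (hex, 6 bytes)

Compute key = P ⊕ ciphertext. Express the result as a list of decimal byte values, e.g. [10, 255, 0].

Since ciphertext = P ⊕ key, XORing both sides with P gives key = P ⊕ ciphertext.
byte 0: 01010000 XOR 10100000 = 11110000
byte 1: 01110110 XOR 10000010 = 11110100
byte 2: 00101011 XOR 10001000 = 10100011
byte 3: 00110000 XOR 01101000 = 01011000
byte 4: 10100001 XOR 11110011 = 01010010
byte 5: 01110111 XOR 11001001 = 10111110

[240, 244, 163, 88, 82, 190]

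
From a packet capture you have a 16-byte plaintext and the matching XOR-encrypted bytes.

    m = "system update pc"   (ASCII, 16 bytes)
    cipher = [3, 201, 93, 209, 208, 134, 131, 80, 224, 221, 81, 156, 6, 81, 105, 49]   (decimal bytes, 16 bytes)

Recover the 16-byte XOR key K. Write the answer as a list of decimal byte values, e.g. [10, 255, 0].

Since cipher = m ⊕ K, XORing both sides with m gives K = m ⊕ cipher.
73 ^ 03 = 70
79 ^ c9 = b0
73 ^ 5d = 2e
74 ^ d1 = a5
65 ^ d0 = b5
6d ^ 86 = eb
20 ^ 83 = a3
75 ^ 50 = 25
70 ^ e0 = 90
64 ^ dd = b9
61 ^ 51 = 30
74 ^ 9c = e8
65 ^ 06 = 63
20 ^ 51 = 71
70 ^ 69 = 19
63 ^ 31 = 52

[112, 176, 46, 165, 181, 235, 163, 37, 144, 185, 48, 232, 99, 113, 25, 82]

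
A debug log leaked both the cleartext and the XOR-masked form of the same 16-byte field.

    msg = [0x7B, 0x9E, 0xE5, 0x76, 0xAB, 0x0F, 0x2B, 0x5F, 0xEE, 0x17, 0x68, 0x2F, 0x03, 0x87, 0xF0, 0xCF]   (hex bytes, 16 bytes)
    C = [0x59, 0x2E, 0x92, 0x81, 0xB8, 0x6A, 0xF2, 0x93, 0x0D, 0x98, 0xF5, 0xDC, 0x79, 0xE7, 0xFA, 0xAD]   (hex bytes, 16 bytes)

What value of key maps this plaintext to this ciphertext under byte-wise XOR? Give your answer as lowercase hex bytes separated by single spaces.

Since C = msg ⊕ key, XORing both sides with msg gives key = msg ⊕ C.
byte 0: 7b xor 59 = 22
byte 1: 9e xor 2e = b0
byte 2: e5 xor 92 = 77
byte 3: 76 xor 81 = f7
byte 4: ab xor b8 = 13
byte 5: 0f xor 6a = 65
byte 6: 2b xor f2 = d9
byte 7: 5f xor 93 = cc
byte 8: ee xor 0d = e3
byte 9: 17 xor 98 = 8f
byte 10: 68 xor f5 = 9d
byte 11: 2f xor dc = f3
byte 12: 03 xor 79 = 7a
byte 13: 87 xor e7 = 60
byte 14: f0 xor fa = 0a
byte 15: cf xor ad = 62

22 b0 77 f7 13 65 d9 cc e3 8f 9d f3 7a 60 0a 62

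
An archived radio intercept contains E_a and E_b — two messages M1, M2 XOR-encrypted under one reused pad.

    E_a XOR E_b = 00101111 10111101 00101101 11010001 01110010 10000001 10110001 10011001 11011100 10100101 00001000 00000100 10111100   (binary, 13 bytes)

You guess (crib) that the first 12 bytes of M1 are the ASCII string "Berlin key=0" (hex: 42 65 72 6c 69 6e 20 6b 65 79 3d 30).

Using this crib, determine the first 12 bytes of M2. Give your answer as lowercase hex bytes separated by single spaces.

Since E_a ⊕ E_b = M1 ⊕ M2, XORing with the guessed M1 bytes yields the corresponding M2 bytes: M2 = (E_a ⊕ E_b) ⊕ M1.
byte 0: 2f XOR 42 = 6d
byte 1: bd XOR 65 = d8
byte 2: 2d XOR 72 = 5f
byte 3: d1 XOR 6c = bd
byte 4: 72 XOR 69 = 1b
byte 5: 81 XOR 6e = ef
byte 6: b1 XOR 20 = 91
byte 7: 99 XOR 6b = f2
byte 8: dc XOR 65 = b9
byte 9: a5 XOR 79 = dc
byte 10: 08 XOR 3d = 35
byte 11: 04 XOR 30 = 34

6d d8 5f bd 1b ef 91 f2 b9 dc 35 34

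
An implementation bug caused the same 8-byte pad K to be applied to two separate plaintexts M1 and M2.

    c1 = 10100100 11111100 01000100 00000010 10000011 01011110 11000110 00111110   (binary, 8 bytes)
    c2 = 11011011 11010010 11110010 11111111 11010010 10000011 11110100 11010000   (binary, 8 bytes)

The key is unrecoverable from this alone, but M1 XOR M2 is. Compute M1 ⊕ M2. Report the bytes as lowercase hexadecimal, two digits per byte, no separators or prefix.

7f2eb6fd51dd32ee

c1 ⊕ c2 = (M1 ⊕ K) ⊕ (M2 ⊕ K) = M1 ⊕ M2 — the shared key cancels under XOR.
byte 0: a4 xor db = 7f
byte 1: fc xor d2 = 2e
byte 2: 44 xor f2 = b6
byte 3: 02 xor ff = fd
byte 4: 83 xor d2 = 51
byte 5: 5e xor 83 = dd
byte 6: c6 xor f4 = 32
byte 7: 3e xor d0 = ee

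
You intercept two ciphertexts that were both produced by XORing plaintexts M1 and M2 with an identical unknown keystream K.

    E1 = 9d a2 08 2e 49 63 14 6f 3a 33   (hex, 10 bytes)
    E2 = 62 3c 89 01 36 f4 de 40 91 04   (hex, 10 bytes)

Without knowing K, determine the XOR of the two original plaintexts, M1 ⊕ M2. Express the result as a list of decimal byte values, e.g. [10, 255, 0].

[255, 158, 129, 47, 127, 151, 202, 47, 171, 55]

E1 ⊕ E2 = (M1 ⊕ K) ⊕ (M2 ⊕ K) = M1 ⊕ M2 — the shared key cancels under XOR.
10011101 ⊕ 01100010 = 11111111
10100010 ⊕ 00111100 = 10011110
00001000 ⊕ 10001001 = 10000001
00101110 ⊕ 00000001 = 00101111
01001001 ⊕ 00110110 = 01111111
01100011 ⊕ 11110100 = 10010111
00010100 ⊕ 11011110 = 11001010
01101111 ⊕ 01000000 = 00101111
00111010 ⊕ 10010001 = 10101011
00110011 ⊕ 00000100 = 00110111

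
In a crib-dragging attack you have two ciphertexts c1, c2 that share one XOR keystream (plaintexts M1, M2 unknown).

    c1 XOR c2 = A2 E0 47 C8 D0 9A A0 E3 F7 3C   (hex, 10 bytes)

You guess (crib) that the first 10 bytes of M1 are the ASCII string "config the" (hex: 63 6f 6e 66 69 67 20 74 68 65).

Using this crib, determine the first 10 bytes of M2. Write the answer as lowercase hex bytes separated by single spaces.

Since c1 ⊕ c2 = M1 ⊕ M2, XORing with the guessed M1 bytes yields the corresponding M2 bytes: M2 = (c1 ⊕ c2) ⊕ M1.
a2 XOR 63 = c1
e0 XOR 6f = 8f
47 XOR 6e = 29
c8 XOR 66 = ae
d0 XOR 69 = b9
9a XOR 67 = fd
a0 XOR 20 = 80
e3 XOR 74 = 97
f7 XOR 68 = 9f
3c XOR 65 = 59

c1 8f 29 ae b9 fd 80 97 9f 59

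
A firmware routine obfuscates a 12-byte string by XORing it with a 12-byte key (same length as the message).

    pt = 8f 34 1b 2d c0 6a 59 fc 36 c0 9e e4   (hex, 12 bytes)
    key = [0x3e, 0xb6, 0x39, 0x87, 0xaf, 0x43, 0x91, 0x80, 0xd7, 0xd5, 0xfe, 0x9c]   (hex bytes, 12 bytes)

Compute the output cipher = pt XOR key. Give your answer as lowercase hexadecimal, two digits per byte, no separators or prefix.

b18222aa6f29c87ce1156078

10001111 xor 00111110 = 10110001
00110100 xor 10110110 = 10000010
00011011 xor 00111001 = 00100010
00101101 xor 10000111 = 10101010
11000000 xor 10101111 = 01101111
01101010 xor 01000011 = 00101001
01011001 xor 10010001 = 11001000
11111100 xor 10000000 = 01111100
00110110 xor 11010111 = 11100001
11000000 xor 11010101 = 00010101
10011110 xor 11111110 = 01100000
11100100 xor 10011100 = 01111000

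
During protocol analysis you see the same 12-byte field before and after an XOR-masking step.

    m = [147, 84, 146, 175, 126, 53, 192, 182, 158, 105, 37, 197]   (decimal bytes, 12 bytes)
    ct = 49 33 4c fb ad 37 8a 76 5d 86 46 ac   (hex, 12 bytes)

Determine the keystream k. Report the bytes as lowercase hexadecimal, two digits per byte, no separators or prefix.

Since ct = m ⊕ k, XORing both sides with m gives k = m ⊕ ct.
93 XOR 49 = da
54 XOR 33 = 67
92 XOR 4c = de
af XOR fb = 54
7e XOR ad = d3
35 XOR 37 = 02
c0 XOR 8a = 4a
b6 XOR 76 = c0
9e XOR 5d = c3
69 XOR 86 = ef
25 XOR 46 = 63
c5 XOR ac = 69

da67de54d3024ac0c3ef6369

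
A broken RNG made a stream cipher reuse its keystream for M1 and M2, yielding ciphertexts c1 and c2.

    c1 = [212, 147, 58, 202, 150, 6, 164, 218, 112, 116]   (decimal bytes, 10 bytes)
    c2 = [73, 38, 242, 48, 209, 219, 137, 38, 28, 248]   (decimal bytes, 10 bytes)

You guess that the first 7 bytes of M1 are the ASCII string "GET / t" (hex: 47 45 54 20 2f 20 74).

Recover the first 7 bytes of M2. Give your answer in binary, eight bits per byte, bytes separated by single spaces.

11011010 11110000 10011100 11011010 01101000 11111101 01011001

First, c1 ⊕ c2 = (M1 ⊕ K) ⊕ (M2 ⊕ K) = M1 ⊕ M2, so the key drops out. Then M2 = (M1 ⊕ M2) ⊕ M1 over the first 7 bytes.
byte 0: (d4 xor 49) xor 47 = 9d xor 47 = da
byte 1: (93 xor 26) xor 45 = b5 xor 45 = f0
byte 2: (3a xor f2) xor 54 = c8 xor 54 = 9c
byte 3: (ca xor 30) xor 20 = fa xor 20 = da
byte 4: (96 xor d1) xor 2f = 47 xor 2f = 68
byte 5: (06 xor db) xor 20 = dd xor 20 = fd
byte 6: (a4 xor 89) xor 74 = 2d xor 74 = 59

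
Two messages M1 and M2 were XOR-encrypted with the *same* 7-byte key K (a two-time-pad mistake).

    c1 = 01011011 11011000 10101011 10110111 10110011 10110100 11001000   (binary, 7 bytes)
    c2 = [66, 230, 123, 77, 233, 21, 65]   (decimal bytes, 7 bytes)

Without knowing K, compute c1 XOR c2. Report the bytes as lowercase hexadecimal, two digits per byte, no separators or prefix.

c1 ⊕ c2 = (M1 ⊕ K) ⊕ (M2 ⊕ K) = M1 ⊕ M2 — the shared key cancels under XOR.
5b ⊕ 42 = 19
d8 ⊕ e6 = 3e
ab ⊕ 7b = d0
b7 ⊕ 4d = fa
b3 ⊕ e9 = 5a
b4 ⊕ 15 = a1
c8 ⊕ 41 = 89

193ed0fa5aa189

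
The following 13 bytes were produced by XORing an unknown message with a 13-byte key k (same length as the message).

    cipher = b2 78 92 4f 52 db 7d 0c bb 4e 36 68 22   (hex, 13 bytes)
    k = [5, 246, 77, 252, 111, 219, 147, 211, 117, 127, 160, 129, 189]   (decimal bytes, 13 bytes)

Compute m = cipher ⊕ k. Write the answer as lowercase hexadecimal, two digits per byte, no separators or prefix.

b78edfb33d00eedfce3196e99f

b2 ⊕ 05 = b7
78 ⊕ f6 = 8e
92 ⊕ 4d = df
4f ⊕ fc = b3
52 ⊕ 6f = 3d
db ⊕ db = 00
7d ⊕ 93 = ee
0c ⊕ d3 = df
bb ⊕ 75 = ce
4e ⊕ 7f = 31
36 ⊕ a0 = 96
68 ⊕ 81 = e9
22 ⊕ bd = 9f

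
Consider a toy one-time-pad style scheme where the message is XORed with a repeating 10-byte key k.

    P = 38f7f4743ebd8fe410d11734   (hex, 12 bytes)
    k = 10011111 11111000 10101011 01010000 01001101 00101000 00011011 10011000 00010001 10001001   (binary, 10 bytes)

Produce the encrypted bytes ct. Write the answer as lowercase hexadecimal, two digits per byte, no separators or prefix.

The 10-byte key repeats, so the effective keystream is 9f f8 ab 50 4d 28 1b 98 11 89 9f f8.
byte 0: 38 ^ 9f = a7
byte 1: f7 ^ f8 = 0f
byte 2: f4 ^ ab = 5f
byte 3: 74 ^ 50 = 24
byte 4: 3e ^ 4d = 73
byte 5: bd ^ 28 = 95
byte 6: 8f ^ 1b = 94
byte 7: e4 ^ 98 = 7c
byte 8: 10 ^ 11 = 01
byte 9: d1 ^ 89 = 58
byte 10: 17 ^ 9f = 88
byte 11: 34 ^ f8 = cc

a70f5f247395947c015888cc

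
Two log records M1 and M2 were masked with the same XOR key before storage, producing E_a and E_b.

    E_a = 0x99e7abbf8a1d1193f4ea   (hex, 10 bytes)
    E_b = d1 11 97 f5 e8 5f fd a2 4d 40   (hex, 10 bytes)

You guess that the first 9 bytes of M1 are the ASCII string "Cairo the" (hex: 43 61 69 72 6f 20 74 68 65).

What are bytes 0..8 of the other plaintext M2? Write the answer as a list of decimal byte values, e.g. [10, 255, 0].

[11, 151, 85, 56, 13, 98, 152, 89, 220]

First, E_a ⊕ E_b = (M1 ⊕ K) ⊕ (M2 ⊕ K) = M1 ⊕ M2, so the key drops out. Then M2 = (M1 ⊕ M2) ⊕ M1 over the first 9 bytes.
byte 0: (99 ^ d1) ^ 43 = 48 ^ 43 = 0b
byte 1: (e7 ^ 11) ^ 61 = f6 ^ 61 = 97
byte 2: (ab ^ 97) ^ 69 = 3c ^ 69 = 55
byte 3: (bf ^ f5) ^ 72 = 4a ^ 72 = 38
byte 4: (8a ^ e8) ^ 6f = 62 ^ 6f = 0d
byte 5: (1d ^ 5f) ^ 20 = 42 ^ 20 = 62
byte 6: (11 ^ fd) ^ 74 = ec ^ 74 = 98
byte 7: (93 ^ a2) ^ 68 = 31 ^ 68 = 59
byte 8: (f4 ^ 4d) ^ 65 = b9 ^ 65 = dc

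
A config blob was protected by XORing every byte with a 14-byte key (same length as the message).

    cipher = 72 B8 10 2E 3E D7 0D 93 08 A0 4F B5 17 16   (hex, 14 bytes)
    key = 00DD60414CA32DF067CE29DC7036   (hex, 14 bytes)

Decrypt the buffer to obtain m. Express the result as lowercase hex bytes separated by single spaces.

byte 0: 114 ⊕   0 = 114
byte 1: 184 ⊕ 221 = 101
byte 2:  16 ⊕  96 = 112
byte 3:  46 ⊕  65 = 111
byte 4:  62 ⊕  76 = 114
byte 5: 215 ⊕ 163 = 116
byte 6:  13 ⊕  45 =  32
byte 7: 147 ⊕ 240 =  99
byte 8:   8 ⊕ 103 = 111
byte 9: 160 ⊕ 206 = 110
byte 10:  79 ⊕  41 = 102
byte 11: 181 ⊕ 220 = 105
byte 12:  23 ⊕ 112 = 103
byte 13:  22 ⊕  54 =  32

72 65 70 6f 72 74 20 63 6f 6e 66 69 67 20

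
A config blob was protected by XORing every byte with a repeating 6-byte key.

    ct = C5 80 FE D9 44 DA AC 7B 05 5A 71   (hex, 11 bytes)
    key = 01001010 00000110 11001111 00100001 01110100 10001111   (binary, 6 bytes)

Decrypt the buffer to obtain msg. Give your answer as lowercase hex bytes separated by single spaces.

8f 86 31 f8 30 55 e6 7d ca 7b 05

The 6-byte key repeats, so the effective keystream is 4a 06 cf 21 74 8f 4a 06 cf 21 74.
byte 0: c5 xor 4a = 8f
byte 1: 80 xor 06 = 86
byte 2: fe xor cf = 31
byte 3: d9 xor 21 = f8
byte 4: 44 xor 74 = 30
byte 5: da xor 8f = 55
byte 6: ac xor 4a = e6
byte 7: 7b xor 06 = 7d
byte 8: 05 xor cf = ca
byte 9: 5a xor 21 = 7b
byte 10: 71 xor 74 = 05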